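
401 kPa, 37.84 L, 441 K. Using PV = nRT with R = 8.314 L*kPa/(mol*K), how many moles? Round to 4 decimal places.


PV = nRT, solve for n = PV / (RT).
PV = 401 * 37.84 = 15173.84
RT = 8.314 * 441 = 3666.474
n = 15173.84 / 3666.474
n = 4.13853746 mol, rounded to 4 dp:

4.1385 mol


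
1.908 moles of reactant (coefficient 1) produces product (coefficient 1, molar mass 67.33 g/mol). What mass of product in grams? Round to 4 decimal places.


Use the coefficient ratio to convert reactant moles to product moles, then multiply by the product's molar mass.
moles_P = moles_R * (coeff_P / coeff_R) = 1.908 * (1/1) = 1.908
mass_P = moles_P * M_P = 1.908 * 67.33
mass_P = 128.46564 g, rounded to 4 dp:

128.4656 g


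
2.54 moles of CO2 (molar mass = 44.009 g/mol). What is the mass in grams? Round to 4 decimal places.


mass = n * M
mass = 2.54 * 44.009
mass = 111.78286 g, rounded to 4 dp:

111.7829 g


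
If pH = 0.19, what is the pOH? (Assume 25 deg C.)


At 25 deg C, pH + pOH = 14.
pOH = 14 - pH = 14 - 0.19
pOH = 13.81:

13.81


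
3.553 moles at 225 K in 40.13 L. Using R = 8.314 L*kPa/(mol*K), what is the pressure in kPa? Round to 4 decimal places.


PV = nRT, solve for P = nRT / V.
nRT = 3.553 * 8.314 * 225 = 6646.4195
P = 6646.4195 / 40.13
P = 165.6222153 kPa, rounded to 4 dp:

165.6222 kPa


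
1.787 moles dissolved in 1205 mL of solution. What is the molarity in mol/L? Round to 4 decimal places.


Convert volume to liters: V_L = V_mL / 1000.
V_L = 1205 / 1000 = 1.205 L
M = n / V_L = 1.787 / 1.205
M = 1.48298755 mol/L, rounded to 4 dp:

1.4830 mol/L


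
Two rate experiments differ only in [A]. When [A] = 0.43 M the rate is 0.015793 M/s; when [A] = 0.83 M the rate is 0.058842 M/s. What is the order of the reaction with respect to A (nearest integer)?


Rate is proportional to [A]^n, so rate2/rate1 = ([A]2/[A]1)^n. Take logs to solve for n.
rate2/rate1 = 0.058842 / 0.015793 = 3.7258
[A]2/[A]1 = 0.83 / 0.43 = 1.9302
n = ln(3.7258) / ln(1.9302) = 2.0
Nearest integer order:

2


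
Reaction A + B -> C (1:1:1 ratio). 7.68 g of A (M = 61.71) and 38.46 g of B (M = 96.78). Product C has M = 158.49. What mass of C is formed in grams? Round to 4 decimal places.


Find moles of each reactant; the smaller value is the limiting reagent in a 1:1:1 reaction, so moles_C equals moles of the limiter.
n_A = mass_A / M_A = 7.68 / 61.71 = 0.124453 mol
n_B = mass_B / M_B = 38.46 / 96.78 = 0.397396 mol
Limiting reagent: A (smaller), n_limiting = 0.124453 mol
mass_C = n_limiting * M_C = 0.124453 * 158.49
mass_C = 19.72455597 g, rounded to 4 dp:

19.7246 g


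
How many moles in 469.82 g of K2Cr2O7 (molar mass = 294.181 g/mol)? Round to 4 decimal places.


n = mass / M
n = 469.82 / 294.181
n = 1.597044 mol, rounded to 4 dp:

1.5970 mol


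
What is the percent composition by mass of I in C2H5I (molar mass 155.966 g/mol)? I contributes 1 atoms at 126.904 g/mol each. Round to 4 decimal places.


pct = 100 * (n_elem * M_elem) / M_total
mass_contribution = 1 * 126.904 = 126.904 g/mol
pct = 100 * 126.904 / 155.966
pct = 81.36645166 %, rounded to 4 dp:

81.3665 %


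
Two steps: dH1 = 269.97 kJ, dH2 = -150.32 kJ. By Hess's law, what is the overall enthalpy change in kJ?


Hess's law: enthalpy is a state function, so add the step enthalpies.
dH_total = dH1 + dH2 = 269.97 + (-150.32)
dH_total = 119.65 kJ:

119.65 kJ


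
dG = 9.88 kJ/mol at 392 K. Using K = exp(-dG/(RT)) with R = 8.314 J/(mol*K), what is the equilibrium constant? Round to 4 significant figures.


dG is in kJ/mol; multiply by 1000 to match R in J/(mol*K).
RT = 8.314 * 392 = 3259.088 J/mol
exponent = -dG*1000 / (RT) = -(9.88*1000) / 3259.088 = -3.03152293
K = exp(-3.03152293)
K = 0.048242113, rounded to 4 significant figures:

0.04824


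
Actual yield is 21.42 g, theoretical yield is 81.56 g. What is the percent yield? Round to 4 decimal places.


% yield = 100 * actual / theoretical
% yield = 100 * 21.42 / 81.56
% yield = 26.26287396 %, rounded to 4 dp:

26.2629 %


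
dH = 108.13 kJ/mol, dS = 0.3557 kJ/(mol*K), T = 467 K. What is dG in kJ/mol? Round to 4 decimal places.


Gibbs: dG = dH - T*dS (consistent units, dS already in kJ/(mol*K)).
T*dS = 467 * 0.3557 = 166.1119
dG = 108.13 - (166.1119)
dG = -57.9819 kJ/mol, rounded to 4 dp:

-57.9819 kJ/mol


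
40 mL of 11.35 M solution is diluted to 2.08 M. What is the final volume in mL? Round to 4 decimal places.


Dilution: M1*V1 = M2*V2, solve for V2.
V2 = M1*V1 / M2
V2 = 11.35 * 40 / 2.08
V2 = 454.0 / 2.08
V2 = 218.26923077 mL, rounded to 4 dp:

218.2692 mL


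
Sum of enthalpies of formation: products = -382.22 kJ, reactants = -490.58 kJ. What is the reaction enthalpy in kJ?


dH_rxn = sum(dH_f products) - sum(dH_f reactants)
dH_rxn = -382.22 - (-490.58)
dH_rxn = 108.36 kJ:

108.36 kJ


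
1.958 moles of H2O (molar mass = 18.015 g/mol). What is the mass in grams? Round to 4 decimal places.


mass = n * M
mass = 1.958 * 18.015
mass = 35.27337 g, rounded to 4 dp:

35.2734 g


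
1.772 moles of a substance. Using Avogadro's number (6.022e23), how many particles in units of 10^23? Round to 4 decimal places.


N = n * NA, then divide by 1e23 for the requested units.
N / 1e23 = n * 6.022
N / 1e23 = 1.772 * 6.022
N / 1e23 = 10.670984, rounded to 4 dp:

10.6710


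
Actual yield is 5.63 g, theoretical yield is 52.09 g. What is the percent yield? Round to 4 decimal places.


% yield = 100 * actual / theoretical
% yield = 100 * 5.63 / 52.09
% yield = 10.80821655 %, rounded to 4 dp:

10.8082 %


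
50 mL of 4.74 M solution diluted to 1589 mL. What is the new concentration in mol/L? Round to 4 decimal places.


Dilution: M1*V1 = M2*V2, solve for M2.
M2 = M1*V1 / V2
M2 = 4.74 * 50 / 1589
M2 = 237.0 / 1589
M2 = 0.14915041 mol/L, rounded to 4 dp:

0.1492 mol/L


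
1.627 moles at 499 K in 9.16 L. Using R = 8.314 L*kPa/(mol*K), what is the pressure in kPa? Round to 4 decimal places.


PV = nRT, solve for P = nRT / V.
nRT = 1.627 * 8.314 * 499 = 6749.9121
P = 6749.9121 / 9.16
P = 736.88996725 kPa, rounded to 4 dp:

736.8900 kPa


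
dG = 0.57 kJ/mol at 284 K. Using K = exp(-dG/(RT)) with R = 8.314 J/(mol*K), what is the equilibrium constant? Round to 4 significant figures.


dG is in kJ/mol; multiply by 1000 to match R in J/(mol*K).
RT = 8.314 * 284 = 2361.176 J/mol
exponent = -dG*1000 / (RT) = -(0.57*1000) / 2361.176 = -0.24140513
K = exp(-0.24140513)
K = 0.78552332, rounded to 4 significant figures:

0.7855


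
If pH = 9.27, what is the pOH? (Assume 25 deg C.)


At 25 deg C, pH + pOH = 14.
pOH = 14 - pH = 14 - 9.27
pOH = 4.73:

4.73


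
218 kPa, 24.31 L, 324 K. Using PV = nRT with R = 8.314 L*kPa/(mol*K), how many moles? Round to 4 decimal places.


PV = nRT, solve for n = PV / (RT).
PV = 218 * 24.31 = 5299.58
RT = 8.314 * 324 = 2693.736
n = 5299.58 / 2693.736
n = 1.96737171 mol, rounded to 4 dp:

1.9674 mol


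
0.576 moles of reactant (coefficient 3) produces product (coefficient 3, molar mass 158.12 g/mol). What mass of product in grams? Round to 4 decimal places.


Use the coefficient ratio to convert reactant moles to product moles, then multiply by the product's molar mass.
moles_P = moles_R * (coeff_P / coeff_R) = 0.576 * (3/3) = 0.576
mass_P = moles_P * M_P = 0.576 * 158.12
mass_P = 91.07712 g, rounded to 4 dp:

91.0771 g


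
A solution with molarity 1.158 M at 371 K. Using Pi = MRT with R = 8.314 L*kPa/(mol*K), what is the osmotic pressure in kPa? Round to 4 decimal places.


Osmotic pressure (van't Hoff): Pi = M*R*T.
RT = 8.314 * 371 = 3084.494
Pi = 1.158 * 3084.494
Pi = 3571.844052 kPa, rounded to 4 dp:

3571.8441 kPa


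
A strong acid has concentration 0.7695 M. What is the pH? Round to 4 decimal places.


A strong acid dissociates completely, so [H+] equals the given concentration.
pH = -log10([H+]) = -log10(0.7695)
pH = 0.11379138, rounded to 4 dp:

0.1138


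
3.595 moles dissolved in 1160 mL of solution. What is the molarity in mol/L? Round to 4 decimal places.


Convert volume to liters: V_L = V_mL / 1000.
V_L = 1160 / 1000 = 1.16 L
M = n / V_L = 3.595 / 1.16
M = 3.09913793 mol/L, rounded to 4 dp:

3.0991 mol/L


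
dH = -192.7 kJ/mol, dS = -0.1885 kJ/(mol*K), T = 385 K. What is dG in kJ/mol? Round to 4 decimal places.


Gibbs: dG = dH - T*dS (consistent units, dS already in kJ/(mol*K)).
T*dS = 385 * -0.1885 = -72.5725
dG = -192.7 - (-72.5725)
dG = -120.1275 kJ/mol, rounded to 4 dp:

-120.1275 kJ/mol


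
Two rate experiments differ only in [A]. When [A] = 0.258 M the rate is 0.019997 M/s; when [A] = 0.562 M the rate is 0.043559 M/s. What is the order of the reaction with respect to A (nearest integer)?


Rate is proportional to [A]^n, so rate2/rate1 = ([A]2/[A]1)^n. Take logs to solve for n.
rate2/rate1 = 0.043559 / 0.019997 = 2.1783
[A]2/[A]1 = 0.562 / 0.258 = 2.1783
n = ln(2.1783) / ln(2.1783) = 1.0
Nearest integer order:

1


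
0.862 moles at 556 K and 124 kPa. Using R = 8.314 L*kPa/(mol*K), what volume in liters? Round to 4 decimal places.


PV = nRT, solve for V = nRT / P.
nRT = 0.862 * 8.314 * 556 = 3984.6674
V = 3984.6674 / 124
V = 32.13441452 L, rounded to 4 dp:

32.1344 L


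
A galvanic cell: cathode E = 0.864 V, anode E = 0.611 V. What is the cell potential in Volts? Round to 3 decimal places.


Standard cell potential: E_cell = E_cathode - E_anode.
E_cell = 0.864 - (0.611)
E_cell = 0.253 V, rounded to 3 dp:

0.253 V


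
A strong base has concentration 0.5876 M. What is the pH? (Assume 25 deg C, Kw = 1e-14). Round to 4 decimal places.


A strong base dissociates completely, so [OH-] equals the given concentration.
pOH = -log10([OH-]) = -log10(0.5876) = 0.230918
pH = 14 - pOH = 14 - 0.230918
pH = 13.769082, rounded to 4 dp:

13.7691


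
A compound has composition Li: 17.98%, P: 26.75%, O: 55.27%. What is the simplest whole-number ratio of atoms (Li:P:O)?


Assume 100 g of compound, divide each mass% by atomic mass to get moles, then normalize by the smallest to get a raw atom ratio.
Moles per 100 g: Li: 17.98/6.941 = 2.5904, P: 26.75/30.974 = 0.8636, O: 55.27/15.999 = 3.4546
Raw ratio (divide by min = 0.8636): Li: 2.999, P: 1.0, O: 4.0
Multiply by 1 to clear fractions: Li: 2.999 ~= 3, P: 1.0 ~= 1, O: 4.0 ~= 4
Reduce by GCD to get the simplest whole-number ratio:

3:1:4


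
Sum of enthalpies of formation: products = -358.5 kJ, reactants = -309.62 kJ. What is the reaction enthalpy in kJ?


dH_rxn = sum(dH_f products) - sum(dH_f reactants)
dH_rxn = -358.5 - (-309.62)
dH_rxn = -48.88 kJ:

-48.88 kJ


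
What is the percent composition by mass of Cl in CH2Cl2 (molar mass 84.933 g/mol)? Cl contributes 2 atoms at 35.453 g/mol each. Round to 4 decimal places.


pct = 100 * (n_elem * M_elem) / M_total
mass_contribution = 2 * 35.453 = 70.906 g/mol
pct = 100 * 70.906 / 84.933
pct = 83.48462906 %, rounded to 4 dp:

83.4846 %


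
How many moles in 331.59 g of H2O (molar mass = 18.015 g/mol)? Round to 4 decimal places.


n = mass / M
n = 331.59 / 18.015
n = 18.40632806 mol, rounded to 4 dp:

18.4063 mol


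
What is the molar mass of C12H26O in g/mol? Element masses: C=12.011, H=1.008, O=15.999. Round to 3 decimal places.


M = sum(count * atomic_mass) over atoms.
M = 12*12.011 + 26*1.008 + 1*15.999
M = 144.132 + 26.208 + 15.999
M = 186.339 g/mol, rounded to 3 dp:

186.339 g/mol


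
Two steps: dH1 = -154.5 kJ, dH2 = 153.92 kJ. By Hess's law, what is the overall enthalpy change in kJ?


Hess's law: enthalpy is a state function, so add the step enthalpies.
dH_total = dH1 + dH2 = -154.5 + (153.92)
dH_total = -0.58 kJ:

-0.58 kJ


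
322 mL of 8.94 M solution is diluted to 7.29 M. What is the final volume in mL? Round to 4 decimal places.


Dilution: M1*V1 = M2*V2, solve for V2.
V2 = M1*V1 / M2
V2 = 8.94 * 322 / 7.29
V2 = 2878.68 / 7.29
V2 = 394.88065844 mL, rounded to 4 dp:

394.8807 mL


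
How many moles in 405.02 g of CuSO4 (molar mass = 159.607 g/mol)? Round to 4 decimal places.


n = mass / M
n = 405.02 / 159.607
n = 2.537608 mol, rounded to 4 dp:

2.5376 mol


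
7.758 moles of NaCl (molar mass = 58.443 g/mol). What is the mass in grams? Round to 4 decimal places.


mass = n * M
mass = 7.758 * 58.443
mass = 453.400794 g, rounded to 4 dp:

453.4008 g


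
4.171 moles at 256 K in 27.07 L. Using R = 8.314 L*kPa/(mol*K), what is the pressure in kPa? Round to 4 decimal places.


PV = nRT, solve for P = nRT / V.
nRT = 4.171 * 8.314 * 256 = 8877.4897
P = 8877.4897 / 27.07
P = 327.94568526 kPa, rounded to 4 dp:

327.9457 kPa


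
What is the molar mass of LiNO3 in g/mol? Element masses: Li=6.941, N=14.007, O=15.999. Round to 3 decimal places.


M = sum(count * atomic_mass) over atoms.
M = 1*6.941 + 1*14.007 + 3*15.999
M = 6.941 + 14.007 + 47.997
M = 68.945 g/mol, rounded to 3 dp:

68.945 g/mol


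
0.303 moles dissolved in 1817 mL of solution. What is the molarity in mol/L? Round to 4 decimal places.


Convert volume to liters: V_L = V_mL / 1000.
V_L = 1817 / 1000 = 1.817 L
M = n / V_L = 0.303 / 1.817
M = 0.16675839 mol/L, rounded to 4 dp:

0.1668 mol/L


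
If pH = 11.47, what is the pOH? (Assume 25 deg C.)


At 25 deg C, pH + pOH = 14.
pOH = 14 - pH = 14 - 11.47
pOH = 2.53:

2.53


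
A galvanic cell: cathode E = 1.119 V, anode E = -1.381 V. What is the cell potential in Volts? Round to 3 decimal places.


Standard cell potential: E_cell = E_cathode - E_anode.
E_cell = 1.119 - (-1.381)
E_cell = 2.5 V, rounded to 3 dp:

2.500 V


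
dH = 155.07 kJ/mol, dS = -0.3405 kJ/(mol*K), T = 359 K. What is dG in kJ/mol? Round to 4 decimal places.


Gibbs: dG = dH - T*dS (consistent units, dS already in kJ/(mol*K)).
T*dS = 359 * -0.3405 = -122.2395
dG = 155.07 - (-122.2395)
dG = 277.3095 kJ/mol, rounded to 4 dp:

277.3095 kJ/mol


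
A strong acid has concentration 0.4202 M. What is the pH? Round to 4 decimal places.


A strong acid dissociates completely, so [H+] equals the given concentration.
pH = -log10([H+]) = -log10(0.4202)
pH = 0.37654395, rounded to 4 dp:

0.3765


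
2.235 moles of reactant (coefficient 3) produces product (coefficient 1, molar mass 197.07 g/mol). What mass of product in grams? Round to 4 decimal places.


Use the coefficient ratio to convert reactant moles to product moles, then multiply by the product's molar mass.
moles_P = moles_R * (coeff_P / coeff_R) = 2.235 * (1/3) = 0.745
mass_P = moles_P * M_P = 0.745 * 197.07
mass_P = 146.81715 g, rounded to 4 dp:

146.8172 g


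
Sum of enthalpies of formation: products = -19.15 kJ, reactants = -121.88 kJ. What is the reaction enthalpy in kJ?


dH_rxn = sum(dH_f products) - sum(dH_f reactants)
dH_rxn = -19.15 - (-121.88)
dH_rxn = 102.73 kJ:

102.73 kJ


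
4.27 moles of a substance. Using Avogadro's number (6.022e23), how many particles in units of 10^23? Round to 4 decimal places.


N = n * NA, then divide by 1e23 for the requested units.
N / 1e23 = n * 6.022
N / 1e23 = 4.27 * 6.022
N / 1e23 = 25.71394, rounded to 4 dp:

25.7139


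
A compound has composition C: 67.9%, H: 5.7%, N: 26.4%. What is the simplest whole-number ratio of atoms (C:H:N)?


Assume 100 g of compound, divide each mass% by atomic mass to get moles, then normalize by the smallest to get a raw atom ratio.
Moles per 100 g: C: 67.9/12.011 = 5.6532, H: 5.7/1.008 = 5.6548, N: 26.4/14.007 = 1.8848
Raw ratio (divide by min = 1.8848): C: 2.999, H: 3.0, N: 1.0
Multiply by 1 to clear fractions: C: 2.999 ~= 3, H: 3.0 ~= 3, N: 1.0 ~= 1
Reduce by GCD to get the simplest whole-number ratio:

3:3:1


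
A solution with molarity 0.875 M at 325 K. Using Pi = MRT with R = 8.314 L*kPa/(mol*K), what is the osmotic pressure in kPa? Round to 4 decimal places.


Osmotic pressure (van't Hoff): Pi = M*R*T.
RT = 8.314 * 325 = 2702.05
Pi = 0.875 * 2702.05
Pi = 2364.29375 kPa, rounded to 4 dp:

2364.2938 kPa


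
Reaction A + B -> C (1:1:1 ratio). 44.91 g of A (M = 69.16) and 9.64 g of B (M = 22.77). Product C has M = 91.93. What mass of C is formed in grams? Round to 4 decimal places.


Find moles of each reactant; the smaller value is the limiting reagent in a 1:1:1 reaction, so moles_C equals moles of the limiter.
n_A = mass_A / M_A = 44.91 / 69.16 = 0.649364 mol
n_B = mass_B / M_B = 9.64 / 22.77 = 0.423364 mol
Limiting reagent: B (smaller), n_limiting = 0.423364 mol
mass_C = n_limiting * M_C = 0.423364 * 91.93
mass_C = 38.91985252 g, rounded to 4 dp:

38.9199 g


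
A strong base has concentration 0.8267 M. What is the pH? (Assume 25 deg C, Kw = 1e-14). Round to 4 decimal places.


A strong base dissociates completely, so [OH-] equals the given concentration.
pOH = -log10([OH-]) = -log10(0.8267) = 0.082652
pH = 14 - pOH = 14 - 0.082652
pH = 13.917348, rounded to 4 dp:

13.9173


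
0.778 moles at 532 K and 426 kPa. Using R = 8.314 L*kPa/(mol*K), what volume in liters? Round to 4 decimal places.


PV = nRT, solve for V = nRT / P.
nRT = 0.778 * 8.314 * 532 = 3441.1313
V = 3441.1313 / 426
V = 8.077773 L, rounded to 4 dp:

8.0778 L


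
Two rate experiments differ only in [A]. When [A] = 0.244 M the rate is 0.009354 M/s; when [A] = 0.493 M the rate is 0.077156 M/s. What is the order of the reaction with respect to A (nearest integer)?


Rate is proportional to [A]^n, so rate2/rate1 = ([A]2/[A]1)^n. Take logs to solve for n.
rate2/rate1 = 0.077156 / 0.009354 = 8.2484
[A]2/[A]1 = 0.493 / 0.244 = 2.0205
n = ln(8.2484) / ln(2.0205) = 3.0
Nearest integer order:

3


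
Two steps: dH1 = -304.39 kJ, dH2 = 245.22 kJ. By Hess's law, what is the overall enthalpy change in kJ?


Hess's law: enthalpy is a state function, so add the step enthalpies.
dH_total = dH1 + dH2 = -304.39 + (245.22)
dH_total = -59.17 kJ:

-59.17 kJ


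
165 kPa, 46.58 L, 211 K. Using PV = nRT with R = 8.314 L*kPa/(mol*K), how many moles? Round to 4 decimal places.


PV = nRT, solve for n = PV / (RT).
PV = 165 * 46.58 = 7685.7
RT = 8.314 * 211 = 1754.254
n = 7685.7 / 1754.254
n = 4.38117855 mol, rounded to 4 dp:

4.3812 mol


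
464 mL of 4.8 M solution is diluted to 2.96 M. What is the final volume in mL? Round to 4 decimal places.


Dilution: M1*V1 = M2*V2, solve for V2.
V2 = M1*V1 / M2
V2 = 4.8 * 464 / 2.96
V2 = 2227.2 / 2.96
V2 = 752.43243243 mL, rounded to 4 dp:

752.4324 mL


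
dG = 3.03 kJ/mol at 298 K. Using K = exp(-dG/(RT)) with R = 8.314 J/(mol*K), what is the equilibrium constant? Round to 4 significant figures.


dG is in kJ/mol; multiply by 1000 to match R in J/(mol*K).
RT = 8.314 * 298 = 2477.572 J/mol
exponent = -dG*1000 / (RT) = -(3.03*1000) / 2477.572 = -1.22297152
K = exp(-1.22297152)
K = 0.29435419, rounded to 4 significant figures:

0.2944


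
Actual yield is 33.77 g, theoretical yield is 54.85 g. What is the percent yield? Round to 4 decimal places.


% yield = 100 * actual / theoretical
% yield = 100 * 33.77 / 54.85
% yield = 61.56791249 %, rounded to 4 dp:

61.5679 %


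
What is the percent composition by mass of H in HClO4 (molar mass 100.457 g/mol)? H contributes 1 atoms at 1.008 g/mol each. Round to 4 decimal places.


pct = 100 * (n_elem * M_elem) / M_total
mass_contribution = 1 * 1.008 = 1.008 g/mol
pct = 100 * 1.008 / 100.457
pct = 1.0034144 %, rounded to 4 dp:

1.0034 %


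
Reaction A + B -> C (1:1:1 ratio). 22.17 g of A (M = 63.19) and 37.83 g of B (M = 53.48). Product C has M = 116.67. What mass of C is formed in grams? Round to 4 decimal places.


Find moles of each reactant; the smaller value is the limiting reagent in a 1:1:1 reaction, so moles_C equals moles of the limiter.
n_A = mass_A / M_A = 22.17 / 63.19 = 0.350847 mol
n_B = mass_B / M_B = 37.83 / 53.48 = 0.707367 mol
Limiting reagent: A (smaller), n_limiting = 0.350847 mol
mass_C = n_limiting * M_C = 0.350847 * 116.67
mass_C = 40.93331949 g, rounded to 4 dp:

40.9333 g


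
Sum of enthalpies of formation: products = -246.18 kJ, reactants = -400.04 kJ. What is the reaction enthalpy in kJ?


dH_rxn = sum(dH_f products) - sum(dH_f reactants)
dH_rxn = -246.18 - (-400.04)
dH_rxn = 153.86 kJ:

153.86 kJ


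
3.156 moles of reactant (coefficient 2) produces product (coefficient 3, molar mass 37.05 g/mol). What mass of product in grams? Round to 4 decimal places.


Use the coefficient ratio to convert reactant moles to product moles, then multiply by the product's molar mass.
moles_P = moles_R * (coeff_P / coeff_R) = 3.156 * (3/2) = 4.734
mass_P = moles_P * M_P = 4.734 * 37.05
mass_P = 175.3947 g, rounded to 4 dp:

175.3947 g


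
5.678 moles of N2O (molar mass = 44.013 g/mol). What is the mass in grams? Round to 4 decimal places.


mass = n * M
mass = 5.678 * 44.013
mass = 249.905814 g, rounded to 4 dp:

249.9058 g


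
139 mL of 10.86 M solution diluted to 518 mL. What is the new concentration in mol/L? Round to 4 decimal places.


Dilution: M1*V1 = M2*V2, solve for M2.
M2 = M1*V1 / V2
M2 = 10.86 * 139 / 518
M2 = 1509.54 / 518
M2 = 2.91416988 mol/L, rounded to 4 dp:

2.9142 mol/L


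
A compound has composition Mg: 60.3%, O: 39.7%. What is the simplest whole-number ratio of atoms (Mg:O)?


Assume 100 g of compound, divide each mass% by atomic mass to get moles, then normalize by the smallest to get a raw atom ratio.
Moles per 100 g: Mg: 60.3/24.305 = 2.481, O: 39.7/15.999 = 2.4814
Raw ratio (divide by min = 2.481): Mg: 1.0, O: 1.0
Multiply by 1 to clear fractions: Mg: 1.0 ~= 1, O: 1.0 ~= 1
Reduce by GCD to get the simplest whole-number ratio:

1:1


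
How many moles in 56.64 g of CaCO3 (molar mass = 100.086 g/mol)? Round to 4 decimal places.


n = mass / M
n = 56.64 / 100.086
n = 0.56591331 mol, rounded to 4 dp:

0.5659 mol


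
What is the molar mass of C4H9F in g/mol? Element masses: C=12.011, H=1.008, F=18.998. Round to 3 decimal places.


M = sum(count * atomic_mass) over atoms.
M = 4*12.011 + 9*1.008 + 1*18.998
M = 48.044 + 9.072 + 18.998
M = 76.114 g/mol, rounded to 3 dp:

76.114 g/mol


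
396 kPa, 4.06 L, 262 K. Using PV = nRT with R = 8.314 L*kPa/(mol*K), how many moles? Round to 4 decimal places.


PV = nRT, solve for n = PV / (RT).
PV = 396 * 4.06 = 1607.76
RT = 8.314 * 262 = 2178.268
n = 1607.76 / 2178.268
n = 0.738091 mol, rounded to 4 dp:

0.7381 mol


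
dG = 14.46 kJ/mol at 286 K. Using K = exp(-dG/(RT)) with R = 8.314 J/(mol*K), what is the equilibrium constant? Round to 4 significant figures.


dG is in kJ/mol; multiply by 1000 to match R in J/(mol*K).
RT = 8.314 * 286 = 2377.804 J/mol
exponent = -dG*1000 / (RT) = -(14.46*1000) / 2377.804 = -6.08124135
K = exp(-6.08124135)
K = 0.002285338, rounded to 4 significant figures:

0.002285


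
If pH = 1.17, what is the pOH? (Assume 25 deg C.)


At 25 deg C, pH + pOH = 14.
pOH = 14 - pH = 14 - 1.17
pOH = 12.83:

12.83


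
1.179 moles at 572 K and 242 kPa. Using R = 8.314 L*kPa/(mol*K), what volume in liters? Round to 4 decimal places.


PV = nRT, solve for V = nRT / P.
nRT = 1.179 * 8.314 * 572 = 5606.8618
V = 5606.8618 / 242
V = 23.16885041 L, rounded to 4 dp:

23.1689 L


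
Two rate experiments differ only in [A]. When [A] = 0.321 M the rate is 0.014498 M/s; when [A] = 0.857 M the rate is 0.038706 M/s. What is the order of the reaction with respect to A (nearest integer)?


Rate is proportional to [A]^n, so rate2/rate1 = ([A]2/[A]1)^n. Take logs to solve for n.
rate2/rate1 = 0.038706 / 0.014498 = 2.6697
[A]2/[A]1 = 0.857 / 0.321 = 2.6698
n = ln(2.6697) / ln(2.6698) = 1.0
Nearest integer order:

1


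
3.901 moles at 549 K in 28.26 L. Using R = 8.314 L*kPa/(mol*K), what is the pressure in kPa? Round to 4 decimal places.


PV = nRT, solve for P = nRT / V.
nRT = 3.901 * 8.314 * 549 = 17805.6698
P = 17805.6698 / 28.26
P = 630.06616419 kPa, rounded to 4 dp:

630.0662 kPa


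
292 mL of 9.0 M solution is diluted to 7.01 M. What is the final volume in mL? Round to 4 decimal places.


Dilution: M1*V1 = M2*V2, solve for V2.
V2 = M1*V1 / M2
V2 = 9.0 * 292 / 7.01
V2 = 2628.0 / 7.01
V2 = 374.89300999 mL, rounded to 4 dp:

374.8930 mL


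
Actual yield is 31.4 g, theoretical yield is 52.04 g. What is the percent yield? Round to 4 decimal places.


% yield = 100 * actual / theoretical
% yield = 100 * 31.4 / 52.04
% yield = 60.33820138 %, rounded to 4 dp:

60.3382 %


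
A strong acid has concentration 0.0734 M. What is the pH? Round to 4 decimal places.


A strong acid dissociates completely, so [H+] equals the given concentration.
pH = -log10([H+]) = -log10(0.0734)
pH = 1.13430394, rounded to 4 dp:

1.1343


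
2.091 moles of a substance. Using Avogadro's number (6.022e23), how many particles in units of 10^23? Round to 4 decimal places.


N = n * NA, then divide by 1e23 for the requested units.
N / 1e23 = n * 6.022
N / 1e23 = 2.091 * 6.022
N / 1e23 = 12.592002, rounded to 4 dp:

12.5920


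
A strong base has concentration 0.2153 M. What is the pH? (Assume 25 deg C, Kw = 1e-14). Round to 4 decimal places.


A strong base dissociates completely, so [OH-] equals the given concentration.
pOH = -log10([OH-]) = -log10(0.2153) = 0.666956
pH = 14 - pOH = 14 - 0.666956
pH = 13.333044, rounded to 4 dp:

13.3330


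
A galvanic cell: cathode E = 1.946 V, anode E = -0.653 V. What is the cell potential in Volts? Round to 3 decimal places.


Standard cell potential: E_cell = E_cathode - E_anode.
E_cell = 1.946 - (-0.653)
E_cell = 2.599 V, rounded to 3 dp:

2.599 V


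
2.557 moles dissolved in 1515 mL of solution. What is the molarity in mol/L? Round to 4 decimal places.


Convert volume to liters: V_L = V_mL / 1000.
V_L = 1515 / 1000 = 1.515 L
M = n / V_L = 2.557 / 1.515
M = 1.68778878 mol/L, rounded to 4 dp:

1.6878 mol/L


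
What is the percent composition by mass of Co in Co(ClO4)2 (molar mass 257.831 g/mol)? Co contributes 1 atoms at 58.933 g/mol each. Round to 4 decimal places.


pct = 100 * (n_elem * M_elem) / M_total
mass_contribution = 1 * 58.933 = 58.933 g/mol
pct = 100 * 58.933 / 257.831
pct = 22.85722043 %, rounded to 4 dp:

22.8572 %


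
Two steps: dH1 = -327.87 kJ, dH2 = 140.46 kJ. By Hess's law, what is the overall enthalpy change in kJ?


Hess's law: enthalpy is a state function, so add the step enthalpies.
dH_total = dH1 + dH2 = -327.87 + (140.46)
dH_total = -187.41 kJ:

-187.41 kJ


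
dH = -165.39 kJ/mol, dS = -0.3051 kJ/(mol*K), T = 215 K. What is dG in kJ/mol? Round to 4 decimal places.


Gibbs: dG = dH - T*dS (consistent units, dS already in kJ/(mol*K)).
T*dS = 215 * -0.3051 = -65.5965
dG = -165.39 - (-65.5965)
dG = -99.7935 kJ/mol, rounded to 4 dp:

-99.7935 kJ/mol


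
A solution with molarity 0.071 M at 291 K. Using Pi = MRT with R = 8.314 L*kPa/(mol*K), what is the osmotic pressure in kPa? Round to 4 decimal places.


Osmotic pressure (van't Hoff): Pi = M*R*T.
RT = 8.314 * 291 = 2419.374
Pi = 0.071 * 2419.374
Pi = 171.775554 kPa, rounded to 4 dp:

171.7756 kPa


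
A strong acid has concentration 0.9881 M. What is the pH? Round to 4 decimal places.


A strong acid dissociates completely, so [H+] equals the given concentration.
pH = -log10([H+]) = -log10(0.9881)
pH = 0.0051991, rounded to 4 dp:

0.0052


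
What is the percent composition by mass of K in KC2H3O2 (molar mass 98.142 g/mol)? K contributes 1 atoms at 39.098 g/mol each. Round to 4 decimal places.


pct = 100 * (n_elem * M_elem) / M_total
mass_contribution = 1 * 39.098 = 39.098 g/mol
pct = 100 * 39.098 / 98.142
pct = 39.83819364 %, rounded to 4 dp:

39.8382 %


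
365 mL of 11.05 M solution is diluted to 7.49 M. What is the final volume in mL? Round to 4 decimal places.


Dilution: M1*V1 = M2*V2, solve for V2.
V2 = M1*V1 / M2
V2 = 11.05 * 365 / 7.49
V2 = 4033.25 / 7.49
V2 = 538.48464619 mL, rounded to 4 dp:

538.4846 mL


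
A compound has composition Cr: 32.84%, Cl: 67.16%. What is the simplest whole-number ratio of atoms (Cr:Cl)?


Assume 100 g of compound, divide each mass% by atomic mass to get moles, then normalize by the smallest to get a raw atom ratio.
Moles per 100 g: Cr: 32.84/51.996 = 0.6316, Cl: 67.16/35.453 = 1.8943
Raw ratio (divide by min = 0.6316): Cr: 1.0, Cl: 2.999
Multiply by 1 to clear fractions: Cr: 1.0 ~= 1, Cl: 2.999 ~= 3
Reduce by GCD to get the simplest whole-number ratio:

1:3


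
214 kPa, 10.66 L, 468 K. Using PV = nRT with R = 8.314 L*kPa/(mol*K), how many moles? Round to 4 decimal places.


PV = nRT, solve for n = PV / (RT).
PV = 214 * 10.66 = 2281.24
RT = 8.314 * 468 = 3890.952
n = 2281.24 / 3890.952
n = 0.58629353 mol, rounded to 4 dp:

0.5863 mol


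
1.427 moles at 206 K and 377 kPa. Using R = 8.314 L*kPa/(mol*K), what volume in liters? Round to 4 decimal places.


PV = nRT, solve for V = nRT / P.
nRT = 1.427 * 8.314 * 206 = 2444.0001
V = 2444.0001 / 377
V = 6.48275889 L, rounded to 4 dp:

6.4828 L


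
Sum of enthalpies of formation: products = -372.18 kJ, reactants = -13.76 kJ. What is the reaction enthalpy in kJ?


dH_rxn = sum(dH_f products) - sum(dH_f reactants)
dH_rxn = -372.18 - (-13.76)
dH_rxn = -358.42 kJ:

-358.42 kJ


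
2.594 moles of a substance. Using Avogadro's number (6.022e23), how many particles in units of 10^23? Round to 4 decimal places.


N = n * NA, then divide by 1e23 for the requested units.
N / 1e23 = n * 6.022
N / 1e23 = 2.594 * 6.022
N / 1e23 = 15.621068, rounded to 4 dp:

15.6211


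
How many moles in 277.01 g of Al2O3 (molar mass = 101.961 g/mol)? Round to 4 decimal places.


n = mass / M
n = 277.01 / 101.961
n = 2.7168231 mol, rounded to 4 dp:

2.7168 mol


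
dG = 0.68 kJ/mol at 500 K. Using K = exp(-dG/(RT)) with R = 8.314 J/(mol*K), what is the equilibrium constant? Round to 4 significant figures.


dG is in kJ/mol; multiply by 1000 to match R in J/(mol*K).
RT = 8.314 * 500 = 4157.0 J/mol
exponent = -dG*1000 / (RT) = -(0.68*1000) / 4157.0 = -0.1635795
K = exp(-0.1635795)
K = 0.84909899, rounded to 4 significant figures:

0.8491


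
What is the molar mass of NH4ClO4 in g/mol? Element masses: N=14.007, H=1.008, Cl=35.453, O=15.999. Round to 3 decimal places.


M = sum(count * atomic_mass) over atoms.
M = 1*14.007 + 4*1.008 + 1*35.453 + 4*15.999
M = 14.007 + 4.032 + 35.453 + 63.996
M = 117.488 g/mol, rounded to 3 dp:

117.488 g/mol


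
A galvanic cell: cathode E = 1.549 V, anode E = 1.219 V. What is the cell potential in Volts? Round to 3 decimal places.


Standard cell potential: E_cell = E_cathode - E_anode.
E_cell = 1.549 - (1.219)
E_cell = 0.33 V, rounded to 3 dp:

0.330 V


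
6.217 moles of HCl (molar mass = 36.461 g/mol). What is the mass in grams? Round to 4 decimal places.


mass = n * M
mass = 6.217 * 36.461
mass = 226.678037 g, rounded to 4 dp:

226.6780 g


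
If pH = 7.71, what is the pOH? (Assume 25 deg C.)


At 25 deg C, pH + pOH = 14.
pOH = 14 - pH = 14 - 7.71
pOH = 6.29:

6.29


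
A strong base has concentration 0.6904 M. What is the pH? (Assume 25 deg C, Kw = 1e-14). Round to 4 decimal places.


A strong base dissociates completely, so [OH-] equals the given concentration.
pOH = -log10([OH-]) = -log10(0.6904) = 0.160899
pH = 14 - pOH = 14 - 0.160899
pH = 13.839101, rounded to 4 dp:

13.8391


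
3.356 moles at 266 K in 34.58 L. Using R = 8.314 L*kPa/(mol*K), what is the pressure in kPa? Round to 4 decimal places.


PV = nRT, solve for P = nRT / V.
nRT = 3.356 * 8.314 * 266 = 7421.8745
P = 7421.8745 / 34.58
P = 214.62910642 kPa, rounded to 4 dp:

214.6291 kPa


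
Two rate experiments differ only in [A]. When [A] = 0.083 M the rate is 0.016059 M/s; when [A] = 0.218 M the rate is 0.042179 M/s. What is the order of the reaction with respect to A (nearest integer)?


Rate is proportional to [A]^n, so rate2/rate1 = ([A]2/[A]1)^n. Take logs to solve for n.
rate2/rate1 = 0.042179 / 0.016059 = 2.6265
[A]2/[A]1 = 0.218 / 0.083 = 2.6265
n = ln(2.6265) / ln(2.6265) = 1.0
Nearest integer order:

1


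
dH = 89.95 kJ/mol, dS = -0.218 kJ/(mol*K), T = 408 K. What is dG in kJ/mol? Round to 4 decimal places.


Gibbs: dG = dH - T*dS (consistent units, dS already in kJ/(mol*K)).
T*dS = 408 * -0.218 = -88.944
dG = 89.95 - (-88.944)
dG = 178.894 kJ/mol, rounded to 4 dp:

178.8940 kJ/mol


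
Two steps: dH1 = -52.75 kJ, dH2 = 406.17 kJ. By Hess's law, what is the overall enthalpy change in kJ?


Hess's law: enthalpy is a state function, so add the step enthalpies.
dH_total = dH1 + dH2 = -52.75 + (406.17)
dH_total = 353.42 kJ:

353.42 kJ


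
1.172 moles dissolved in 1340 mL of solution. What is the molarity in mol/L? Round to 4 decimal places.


Convert volume to liters: V_L = V_mL / 1000.
V_L = 1340 / 1000 = 1.34 L
M = n / V_L = 1.172 / 1.34
M = 0.87462687 mol/L, rounded to 4 dp:

0.8746 mol/L


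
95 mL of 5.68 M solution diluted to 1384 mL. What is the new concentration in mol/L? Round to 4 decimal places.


Dilution: M1*V1 = M2*V2, solve for M2.
M2 = M1*V1 / V2
M2 = 5.68 * 95 / 1384
M2 = 539.6 / 1384
M2 = 0.38988439 mol/L, rounded to 4 dp:

0.3899 mol/L


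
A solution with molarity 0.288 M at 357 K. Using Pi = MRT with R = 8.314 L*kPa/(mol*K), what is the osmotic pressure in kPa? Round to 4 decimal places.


Osmotic pressure (van't Hoff): Pi = M*R*T.
RT = 8.314 * 357 = 2968.098
Pi = 0.288 * 2968.098
Pi = 854.812224 kPa, rounded to 4 dp:

854.8122 kPa


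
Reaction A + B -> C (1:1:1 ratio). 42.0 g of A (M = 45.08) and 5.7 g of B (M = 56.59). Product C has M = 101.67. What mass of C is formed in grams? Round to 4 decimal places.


Find moles of each reactant; the smaller value is the limiting reagent in a 1:1:1 reaction, so moles_C equals moles of the limiter.
n_A = mass_A / M_A = 42.0 / 45.08 = 0.931677 mol
n_B = mass_B / M_B = 5.7 / 56.59 = 0.100725 mol
Limiting reagent: B (smaller), n_limiting = 0.100725 mol
mass_C = n_limiting * M_C = 0.100725 * 101.67
mass_C = 10.24071075 g, rounded to 4 dp:

10.2407 g


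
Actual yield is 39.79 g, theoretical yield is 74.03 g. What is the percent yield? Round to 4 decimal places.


% yield = 100 * actual / theoretical
% yield = 100 * 39.79 / 74.03
% yield = 53.74848035 %, rounded to 4 dp:

53.7485 %


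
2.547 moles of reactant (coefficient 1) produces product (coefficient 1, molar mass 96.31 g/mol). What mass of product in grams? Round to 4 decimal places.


Use the coefficient ratio to convert reactant moles to product moles, then multiply by the product's molar mass.
moles_P = moles_R * (coeff_P / coeff_R) = 2.547 * (1/1) = 2.547
mass_P = moles_P * M_P = 2.547 * 96.31
mass_P = 245.30157 g, rounded to 4 dp:

245.3016 g


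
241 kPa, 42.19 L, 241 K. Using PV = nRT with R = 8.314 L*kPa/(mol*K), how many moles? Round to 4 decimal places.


PV = nRT, solve for n = PV / (RT).
PV = 241 * 42.19 = 10167.79
RT = 8.314 * 241 = 2003.674
n = 10167.79 / 2003.674
n = 5.07457301 mol, rounded to 4 dp:

5.0746 mol


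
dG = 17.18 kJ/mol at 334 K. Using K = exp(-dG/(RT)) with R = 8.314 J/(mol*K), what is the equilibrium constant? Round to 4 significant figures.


dG is in kJ/mol; multiply by 1000 to match R in J/(mol*K).
RT = 8.314 * 334 = 2776.876 J/mol
exponent = -dG*1000 / (RT) = -(17.18*1000) / 2776.876 = -6.18680849
K = exp(-6.18680849)
K = 0.0020563792, rounded to 4 significant figures:

0.002056


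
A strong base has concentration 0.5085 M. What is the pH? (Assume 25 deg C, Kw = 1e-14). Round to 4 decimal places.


A strong base dissociates completely, so [OH-] equals the given concentration.
pOH = -log10([OH-]) = -log10(0.5085) = 0.293709
pH = 14 - pOH = 14 - 0.293709
pH = 13.706291, rounded to 4 dp:

13.7063


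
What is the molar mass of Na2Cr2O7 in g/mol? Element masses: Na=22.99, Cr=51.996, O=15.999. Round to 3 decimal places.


M = sum(count * atomic_mass) over atoms.
M = 2*22.99 + 2*51.996 + 7*15.999
M = 45.98 + 103.992 + 111.993
M = 261.965 g/mol, rounded to 3 dp:

261.965 g/mol


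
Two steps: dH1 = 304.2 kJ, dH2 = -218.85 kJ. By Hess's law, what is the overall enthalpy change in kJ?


Hess's law: enthalpy is a state function, so add the step enthalpies.
dH_total = dH1 + dH2 = 304.2 + (-218.85)
dH_total = 85.35 kJ:

85.35 kJ


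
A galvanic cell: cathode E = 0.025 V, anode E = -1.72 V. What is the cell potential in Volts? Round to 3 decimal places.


Standard cell potential: E_cell = E_cathode - E_anode.
E_cell = 0.025 - (-1.72)
E_cell = 1.745 V, rounded to 3 dp:

1.745 V


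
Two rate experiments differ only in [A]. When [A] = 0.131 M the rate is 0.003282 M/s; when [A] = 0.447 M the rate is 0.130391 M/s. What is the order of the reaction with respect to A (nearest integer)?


Rate is proportional to [A]^n, so rate2/rate1 = ([A]2/[A]1)^n. Take logs to solve for n.
rate2/rate1 = 0.130391 / 0.003282 = 39.7291
[A]2/[A]1 = 0.447 / 0.131 = 3.4122
n = ln(39.7291) / ln(3.4122) = 3.0
Nearest integer order:

3


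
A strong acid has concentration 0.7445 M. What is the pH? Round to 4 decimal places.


A strong acid dissociates completely, so [H+] equals the given concentration.
pH = -log10([H+]) = -log10(0.7445)
pH = 0.1281353, rounded to 4 dp:

0.1281


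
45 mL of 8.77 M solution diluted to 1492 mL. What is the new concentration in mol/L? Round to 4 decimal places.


Dilution: M1*V1 = M2*V2, solve for M2.
M2 = M1*V1 / V2
M2 = 8.77 * 45 / 1492
M2 = 394.65 / 1492
M2 = 0.26451072 mol/L, rounded to 4 dp:

0.2645 mol/L


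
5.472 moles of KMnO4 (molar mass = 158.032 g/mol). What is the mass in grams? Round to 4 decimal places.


mass = n * M
mass = 5.472 * 158.032
mass = 864.751104 g, rounded to 4 dp:

864.7511 g


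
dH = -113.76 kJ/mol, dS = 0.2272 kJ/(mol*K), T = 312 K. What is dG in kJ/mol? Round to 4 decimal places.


Gibbs: dG = dH - T*dS (consistent units, dS already in kJ/(mol*K)).
T*dS = 312 * 0.2272 = 70.8864
dG = -113.76 - (70.8864)
dG = -184.6464 kJ/mol, rounded to 4 dp:

-184.6464 kJ/mol


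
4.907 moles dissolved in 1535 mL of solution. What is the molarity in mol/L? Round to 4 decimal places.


Convert volume to liters: V_L = V_mL / 1000.
V_L = 1535 / 1000 = 1.535 L
M = n / V_L = 4.907 / 1.535
M = 3.19674267 mol/L, rounded to 4 dp:

3.1967 mol/L


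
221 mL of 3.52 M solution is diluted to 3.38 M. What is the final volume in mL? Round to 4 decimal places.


Dilution: M1*V1 = M2*V2, solve for V2.
V2 = M1*V1 / M2
V2 = 3.52 * 221 / 3.38
V2 = 777.92 / 3.38
V2 = 230.15384615 mL, rounded to 4 dp:

230.1538 mL


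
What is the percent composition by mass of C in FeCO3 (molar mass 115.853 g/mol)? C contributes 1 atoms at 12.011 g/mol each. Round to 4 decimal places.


pct = 100 * (n_elem * M_elem) / M_total
mass_contribution = 1 * 12.011 = 12.011 g/mol
pct = 100 * 12.011 / 115.853
pct = 10.3674484 %, rounded to 4 dp:

10.3674 %


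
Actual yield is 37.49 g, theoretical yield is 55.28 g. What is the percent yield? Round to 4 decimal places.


% yield = 100 * actual / theoretical
% yield = 100 * 37.49 / 55.28
% yield = 67.81837916 %, rounded to 4 dp:

67.8184 %


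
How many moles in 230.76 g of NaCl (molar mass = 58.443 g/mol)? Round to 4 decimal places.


n = mass / M
n = 230.76 / 58.443
n = 3.9484626 mol, rounded to 4 dp:

3.9485 mol


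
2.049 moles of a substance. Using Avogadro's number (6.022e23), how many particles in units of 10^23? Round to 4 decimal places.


N = n * NA, then divide by 1e23 for the requested units.
N / 1e23 = n * 6.022
N / 1e23 = 2.049 * 6.022
N / 1e23 = 12.339078, rounded to 4 dp:

12.3391


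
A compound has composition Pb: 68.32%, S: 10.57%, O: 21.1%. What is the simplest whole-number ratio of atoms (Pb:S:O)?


Assume 100 g of compound, divide each mass% by atomic mass to get moles, then normalize by the smallest to get a raw atom ratio.
Moles per 100 g: Pb: 68.32/207.2 = 0.3297, S: 10.57/32.065 = 0.3296, O: 21.1/15.999 = 1.3188
Raw ratio (divide by min = 0.3296): Pb: 1.0, S: 1.0, O: 4.001
Multiply by 1 to clear fractions: Pb: 1.0 ~= 1, S: 1.0 ~= 1, O: 4.001 ~= 4
Reduce by GCD to get the simplest whole-number ratio:

1:1:4


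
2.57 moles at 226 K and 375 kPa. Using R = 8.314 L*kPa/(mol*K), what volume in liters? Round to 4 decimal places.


PV = nRT, solve for V = nRT / P.
nRT = 2.57 * 8.314 * 226 = 4828.9375
V = 4828.9375 / 375
V = 12.87716667 L, rounded to 4 dp:

12.8772 L
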